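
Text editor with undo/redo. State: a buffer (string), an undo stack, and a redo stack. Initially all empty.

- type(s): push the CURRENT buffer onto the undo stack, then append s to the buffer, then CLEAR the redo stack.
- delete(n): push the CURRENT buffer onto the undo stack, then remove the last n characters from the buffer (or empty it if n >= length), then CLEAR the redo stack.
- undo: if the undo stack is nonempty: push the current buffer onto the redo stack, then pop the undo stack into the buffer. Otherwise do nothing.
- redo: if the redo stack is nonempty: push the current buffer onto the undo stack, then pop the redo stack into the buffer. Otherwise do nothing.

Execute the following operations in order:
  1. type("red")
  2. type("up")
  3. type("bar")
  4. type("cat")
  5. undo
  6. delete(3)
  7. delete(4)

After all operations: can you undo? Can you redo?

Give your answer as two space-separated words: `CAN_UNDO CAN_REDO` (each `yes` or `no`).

After op 1 (type): buf='red' undo_depth=1 redo_depth=0
After op 2 (type): buf='redup' undo_depth=2 redo_depth=0
After op 3 (type): buf='redupbar' undo_depth=3 redo_depth=0
After op 4 (type): buf='redupbarcat' undo_depth=4 redo_depth=0
After op 5 (undo): buf='redupbar' undo_depth=3 redo_depth=1
After op 6 (delete): buf='redup' undo_depth=4 redo_depth=0
After op 7 (delete): buf='r' undo_depth=5 redo_depth=0

Answer: yes no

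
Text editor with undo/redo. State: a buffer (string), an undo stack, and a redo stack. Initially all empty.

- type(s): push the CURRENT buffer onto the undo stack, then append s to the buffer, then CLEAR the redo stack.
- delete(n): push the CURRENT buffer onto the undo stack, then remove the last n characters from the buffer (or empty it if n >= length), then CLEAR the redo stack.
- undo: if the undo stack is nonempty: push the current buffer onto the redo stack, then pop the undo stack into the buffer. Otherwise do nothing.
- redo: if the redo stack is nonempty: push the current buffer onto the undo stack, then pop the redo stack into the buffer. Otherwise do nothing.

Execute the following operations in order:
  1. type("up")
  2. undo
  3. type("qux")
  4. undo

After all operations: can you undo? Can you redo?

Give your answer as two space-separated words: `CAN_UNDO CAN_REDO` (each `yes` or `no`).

Answer: no yes

Derivation:
After op 1 (type): buf='up' undo_depth=1 redo_depth=0
After op 2 (undo): buf='(empty)' undo_depth=0 redo_depth=1
After op 3 (type): buf='qux' undo_depth=1 redo_depth=0
After op 4 (undo): buf='(empty)' undo_depth=0 redo_depth=1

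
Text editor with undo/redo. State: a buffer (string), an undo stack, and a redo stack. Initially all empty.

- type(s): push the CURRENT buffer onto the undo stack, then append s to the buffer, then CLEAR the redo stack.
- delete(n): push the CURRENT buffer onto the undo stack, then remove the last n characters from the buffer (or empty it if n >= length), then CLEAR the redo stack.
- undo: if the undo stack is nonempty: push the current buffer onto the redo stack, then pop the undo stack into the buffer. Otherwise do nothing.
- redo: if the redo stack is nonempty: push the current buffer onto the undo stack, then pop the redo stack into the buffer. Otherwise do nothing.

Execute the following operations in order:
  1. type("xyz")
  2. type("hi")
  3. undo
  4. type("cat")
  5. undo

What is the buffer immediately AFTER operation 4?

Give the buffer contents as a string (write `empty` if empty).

After op 1 (type): buf='xyz' undo_depth=1 redo_depth=0
After op 2 (type): buf='xyzhi' undo_depth=2 redo_depth=0
After op 3 (undo): buf='xyz' undo_depth=1 redo_depth=1
After op 4 (type): buf='xyzcat' undo_depth=2 redo_depth=0

Answer: xyzcat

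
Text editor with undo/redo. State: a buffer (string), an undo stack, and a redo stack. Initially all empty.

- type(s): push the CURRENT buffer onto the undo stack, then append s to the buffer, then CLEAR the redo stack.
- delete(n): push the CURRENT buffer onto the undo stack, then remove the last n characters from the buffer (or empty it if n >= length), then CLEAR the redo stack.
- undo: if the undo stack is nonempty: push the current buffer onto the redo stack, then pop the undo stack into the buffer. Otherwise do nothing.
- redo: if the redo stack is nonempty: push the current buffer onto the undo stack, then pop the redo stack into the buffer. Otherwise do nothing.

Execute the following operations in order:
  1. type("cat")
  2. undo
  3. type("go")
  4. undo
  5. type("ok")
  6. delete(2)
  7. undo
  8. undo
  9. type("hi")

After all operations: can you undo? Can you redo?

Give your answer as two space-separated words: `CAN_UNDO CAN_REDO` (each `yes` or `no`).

After op 1 (type): buf='cat' undo_depth=1 redo_depth=0
After op 2 (undo): buf='(empty)' undo_depth=0 redo_depth=1
After op 3 (type): buf='go' undo_depth=1 redo_depth=0
After op 4 (undo): buf='(empty)' undo_depth=0 redo_depth=1
After op 5 (type): buf='ok' undo_depth=1 redo_depth=0
After op 6 (delete): buf='(empty)' undo_depth=2 redo_depth=0
After op 7 (undo): buf='ok' undo_depth=1 redo_depth=1
After op 8 (undo): buf='(empty)' undo_depth=0 redo_depth=2
After op 9 (type): buf='hi' undo_depth=1 redo_depth=0

Answer: yes no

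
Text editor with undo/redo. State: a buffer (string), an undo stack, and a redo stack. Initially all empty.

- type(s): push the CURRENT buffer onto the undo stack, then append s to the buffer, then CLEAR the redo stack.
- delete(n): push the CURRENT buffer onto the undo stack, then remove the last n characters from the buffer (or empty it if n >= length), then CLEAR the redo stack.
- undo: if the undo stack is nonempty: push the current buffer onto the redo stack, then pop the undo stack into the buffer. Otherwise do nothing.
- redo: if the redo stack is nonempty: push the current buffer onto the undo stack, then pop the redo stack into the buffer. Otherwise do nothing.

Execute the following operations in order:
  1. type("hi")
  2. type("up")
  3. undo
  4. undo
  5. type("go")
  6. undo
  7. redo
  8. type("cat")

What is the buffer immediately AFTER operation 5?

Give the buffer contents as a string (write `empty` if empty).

After op 1 (type): buf='hi' undo_depth=1 redo_depth=0
After op 2 (type): buf='hiup' undo_depth=2 redo_depth=0
After op 3 (undo): buf='hi' undo_depth=1 redo_depth=1
After op 4 (undo): buf='(empty)' undo_depth=0 redo_depth=2
After op 5 (type): buf='go' undo_depth=1 redo_depth=0

Answer: go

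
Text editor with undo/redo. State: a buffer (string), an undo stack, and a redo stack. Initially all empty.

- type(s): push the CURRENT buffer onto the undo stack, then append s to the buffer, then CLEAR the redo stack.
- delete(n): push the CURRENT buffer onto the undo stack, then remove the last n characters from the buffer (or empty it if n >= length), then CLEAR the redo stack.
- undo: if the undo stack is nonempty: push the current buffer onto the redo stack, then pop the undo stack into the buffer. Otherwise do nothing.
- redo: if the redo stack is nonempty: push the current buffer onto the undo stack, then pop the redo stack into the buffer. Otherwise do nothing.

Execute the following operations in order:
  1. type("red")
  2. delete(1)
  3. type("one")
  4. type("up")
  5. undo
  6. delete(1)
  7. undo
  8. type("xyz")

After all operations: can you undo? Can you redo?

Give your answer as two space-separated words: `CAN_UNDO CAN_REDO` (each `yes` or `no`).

After op 1 (type): buf='red' undo_depth=1 redo_depth=0
After op 2 (delete): buf='re' undo_depth=2 redo_depth=0
After op 3 (type): buf='reone' undo_depth=3 redo_depth=0
After op 4 (type): buf='reoneup' undo_depth=4 redo_depth=0
After op 5 (undo): buf='reone' undo_depth=3 redo_depth=1
After op 6 (delete): buf='reon' undo_depth=4 redo_depth=0
After op 7 (undo): buf='reone' undo_depth=3 redo_depth=1
After op 8 (type): buf='reonexyz' undo_depth=4 redo_depth=0

Answer: yes no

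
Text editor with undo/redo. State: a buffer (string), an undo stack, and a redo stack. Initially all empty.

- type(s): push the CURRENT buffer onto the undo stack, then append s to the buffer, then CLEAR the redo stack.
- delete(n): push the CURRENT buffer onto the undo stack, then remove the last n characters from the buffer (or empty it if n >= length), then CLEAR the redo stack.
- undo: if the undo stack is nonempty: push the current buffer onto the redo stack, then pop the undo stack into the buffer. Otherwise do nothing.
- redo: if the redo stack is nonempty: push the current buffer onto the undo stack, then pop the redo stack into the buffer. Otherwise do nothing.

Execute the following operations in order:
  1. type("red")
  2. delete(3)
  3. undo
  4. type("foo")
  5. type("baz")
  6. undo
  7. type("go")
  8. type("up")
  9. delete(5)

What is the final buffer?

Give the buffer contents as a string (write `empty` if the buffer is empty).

After op 1 (type): buf='red' undo_depth=1 redo_depth=0
After op 2 (delete): buf='(empty)' undo_depth=2 redo_depth=0
After op 3 (undo): buf='red' undo_depth=1 redo_depth=1
After op 4 (type): buf='redfoo' undo_depth=2 redo_depth=0
After op 5 (type): buf='redfoobaz' undo_depth=3 redo_depth=0
After op 6 (undo): buf='redfoo' undo_depth=2 redo_depth=1
After op 7 (type): buf='redfoogo' undo_depth=3 redo_depth=0
After op 8 (type): buf='redfoogoup' undo_depth=4 redo_depth=0
After op 9 (delete): buf='redfo' undo_depth=5 redo_depth=0

Answer: redfo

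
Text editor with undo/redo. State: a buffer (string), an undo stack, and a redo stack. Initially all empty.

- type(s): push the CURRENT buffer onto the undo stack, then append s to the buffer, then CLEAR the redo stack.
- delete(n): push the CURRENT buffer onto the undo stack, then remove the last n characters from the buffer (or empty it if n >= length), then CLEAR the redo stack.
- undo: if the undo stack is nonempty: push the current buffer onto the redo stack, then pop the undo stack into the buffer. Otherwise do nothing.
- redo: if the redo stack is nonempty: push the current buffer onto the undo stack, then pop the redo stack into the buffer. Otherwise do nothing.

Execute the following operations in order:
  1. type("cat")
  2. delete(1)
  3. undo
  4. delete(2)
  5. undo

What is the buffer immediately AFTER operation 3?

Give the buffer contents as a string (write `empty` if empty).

After op 1 (type): buf='cat' undo_depth=1 redo_depth=0
After op 2 (delete): buf='ca' undo_depth=2 redo_depth=0
After op 3 (undo): buf='cat' undo_depth=1 redo_depth=1

Answer: cat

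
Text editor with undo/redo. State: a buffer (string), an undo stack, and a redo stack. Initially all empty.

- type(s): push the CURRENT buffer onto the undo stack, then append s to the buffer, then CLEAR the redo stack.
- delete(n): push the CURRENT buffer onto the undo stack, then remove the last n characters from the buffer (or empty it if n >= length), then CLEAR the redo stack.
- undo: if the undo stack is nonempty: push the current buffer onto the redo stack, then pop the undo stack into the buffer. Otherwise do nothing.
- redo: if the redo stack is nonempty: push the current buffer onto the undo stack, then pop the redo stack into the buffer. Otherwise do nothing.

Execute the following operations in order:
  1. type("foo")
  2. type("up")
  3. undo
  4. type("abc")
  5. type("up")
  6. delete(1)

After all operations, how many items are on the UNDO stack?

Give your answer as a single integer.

Answer: 4

Derivation:
After op 1 (type): buf='foo' undo_depth=1 redo_depth=0
After op 2 (type): buf='fooup' undo_depth=2 redo_depth=0
After op 3 (undo): buf='foo' undo_depth=1 redo_depth=1
After op 4 (type): buf='fooabc' undo_depth=2 redo_depth=0
After op 5 (type): buf='fooabcup' undo_depth=3 redo_depth=0
After op 6 (delete): buf='fooabcu' undo_depth=4 redo_depth=0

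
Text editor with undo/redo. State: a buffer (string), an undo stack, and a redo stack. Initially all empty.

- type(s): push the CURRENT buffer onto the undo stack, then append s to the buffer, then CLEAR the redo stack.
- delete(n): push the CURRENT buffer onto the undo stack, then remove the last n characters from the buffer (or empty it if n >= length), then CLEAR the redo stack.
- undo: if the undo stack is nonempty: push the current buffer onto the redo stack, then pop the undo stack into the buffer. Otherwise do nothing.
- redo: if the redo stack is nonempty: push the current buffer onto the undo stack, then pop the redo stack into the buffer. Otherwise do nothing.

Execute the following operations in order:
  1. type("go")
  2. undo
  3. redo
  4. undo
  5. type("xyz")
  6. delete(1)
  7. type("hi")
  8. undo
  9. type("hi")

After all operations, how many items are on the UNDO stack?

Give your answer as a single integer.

Answer: 3

Derivation:
After op 1 (type): buf='go' undo_depth=1 redo_depth=0
After op 2 (undo): buf='(empty)' undo_depth=0 redo_depth=1
After op 3 (redo): buf='go' undo_depth=1 redo_depth=0
After op 4 (undo): buf='(empty)' undo_depth=0 redo_depth=1
After op 5 (type): buf='xyz' undo_depth=1 redo_depth=0
After op 6 (delete): buf='xy' undo_depth=2 redo_depth=0
After op 7 (type): buf='xyhi' undo_depth=3 redo_depth=0
After op 8 (undo): buf='xy' undo_depth=2 redo_depth=1
After op 9 (type): buf='xyhi' undo_depth=3 redo_depth=0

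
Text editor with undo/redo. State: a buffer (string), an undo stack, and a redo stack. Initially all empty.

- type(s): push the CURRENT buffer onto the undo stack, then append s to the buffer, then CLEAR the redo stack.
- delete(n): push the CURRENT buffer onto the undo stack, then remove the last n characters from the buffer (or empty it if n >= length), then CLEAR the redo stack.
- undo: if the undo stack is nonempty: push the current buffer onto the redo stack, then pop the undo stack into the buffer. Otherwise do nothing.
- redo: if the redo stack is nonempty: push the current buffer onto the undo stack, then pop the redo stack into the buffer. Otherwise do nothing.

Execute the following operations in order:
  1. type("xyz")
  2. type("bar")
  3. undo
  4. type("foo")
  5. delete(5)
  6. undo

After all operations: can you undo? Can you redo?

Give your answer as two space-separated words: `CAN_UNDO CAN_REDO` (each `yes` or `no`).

After op 1 (type): buf='xyz' undo_depth=1 redo_depth=0
After op 2 (type): buf='xyzbar' undo_depth=2 redo_depth=0
After op 3 (undo): buf='xyz' undo_depth=1 redo_depth=1
After op 4 (type): buf='xyzfoo' undo_depth=2 redo_depth=0
After op 5 (delete): buf='x' undo_depth=3 redo_depth=0
After op 6 (undo): buf='xyzfoo' undo_depth=2 redo_depth=1

Answer: yes yes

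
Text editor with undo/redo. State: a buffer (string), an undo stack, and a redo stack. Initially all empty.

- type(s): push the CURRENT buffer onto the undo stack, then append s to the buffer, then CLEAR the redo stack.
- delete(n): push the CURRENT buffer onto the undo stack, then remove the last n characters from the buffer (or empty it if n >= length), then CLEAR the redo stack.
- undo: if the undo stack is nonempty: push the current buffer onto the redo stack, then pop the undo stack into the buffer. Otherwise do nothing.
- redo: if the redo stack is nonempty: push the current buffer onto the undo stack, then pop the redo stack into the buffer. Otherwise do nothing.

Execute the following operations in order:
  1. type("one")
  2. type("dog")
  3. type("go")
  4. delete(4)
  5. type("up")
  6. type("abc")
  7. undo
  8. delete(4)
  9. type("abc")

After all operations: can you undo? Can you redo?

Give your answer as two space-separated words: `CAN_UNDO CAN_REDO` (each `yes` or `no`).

Answer: yes no

Derivation:
After op 1 (type): buf='one' undo_depth=1 redo_depth=0
After op 2 (type): buf='onedog' undo_depth=2 redo_depth=0
After op 3 (type): buf='onedoggo' undo_depth=3 redo_depth=0
After op 4 (delete): buf='oned' undo_depth=4 redo_depth=0
After op 5 (type): buf='onedup' undo_depth=5 redo_depth=0
After op 6 (type): buf='onedupabc' undo_depth=6 redo_depth=0
After op 7 (undo): buf='onedup' undo_depth=5 redo_depth=1
After op 8 (delete): buf='on' undo_depth=6 redo_depth=0
After op 9 (type): buf='onabc' undo_depth=7 redo_depth=0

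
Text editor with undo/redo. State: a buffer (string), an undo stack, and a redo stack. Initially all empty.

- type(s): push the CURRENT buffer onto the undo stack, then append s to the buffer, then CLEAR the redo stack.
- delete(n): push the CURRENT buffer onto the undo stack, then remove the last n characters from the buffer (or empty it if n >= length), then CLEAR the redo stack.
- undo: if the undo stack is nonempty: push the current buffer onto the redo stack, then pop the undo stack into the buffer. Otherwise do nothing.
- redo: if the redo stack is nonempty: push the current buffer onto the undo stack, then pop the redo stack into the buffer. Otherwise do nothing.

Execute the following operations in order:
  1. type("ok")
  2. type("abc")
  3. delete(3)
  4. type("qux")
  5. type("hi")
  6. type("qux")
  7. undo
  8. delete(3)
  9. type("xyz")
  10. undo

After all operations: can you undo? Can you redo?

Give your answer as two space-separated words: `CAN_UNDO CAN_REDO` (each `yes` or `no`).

After op 1 (type): buf='ok' undo_depth=1 redo_depth=0
After op 2 (type): buf='okabc' undo_depth=2 redo_depth=0
After op 3 (delete): buf='ok' undo_depth=3 redo_depth=0
After op 4 (type): buf='okqux' undo_depth=4 redo_depth=0
After op 5 (type): buf='okquxhi' undo_depth=5 redo_depth=0
After op 6 (type): buf='okquxhiqux' undo_depth=6 redo_depth=0
After op 7 (undo): buf='okquxhi' undo_depth=5 redo_depth=1
After op 8 (delete): buf='okqu' undo_depth=6 redo_depth=0
After op 9 (type): buf='okquxyz' undo_depth=7 redo_depth=0
After op 10 (undo): buf='okqu' undo_depth=6 redo_depth=1

Answer: yes yes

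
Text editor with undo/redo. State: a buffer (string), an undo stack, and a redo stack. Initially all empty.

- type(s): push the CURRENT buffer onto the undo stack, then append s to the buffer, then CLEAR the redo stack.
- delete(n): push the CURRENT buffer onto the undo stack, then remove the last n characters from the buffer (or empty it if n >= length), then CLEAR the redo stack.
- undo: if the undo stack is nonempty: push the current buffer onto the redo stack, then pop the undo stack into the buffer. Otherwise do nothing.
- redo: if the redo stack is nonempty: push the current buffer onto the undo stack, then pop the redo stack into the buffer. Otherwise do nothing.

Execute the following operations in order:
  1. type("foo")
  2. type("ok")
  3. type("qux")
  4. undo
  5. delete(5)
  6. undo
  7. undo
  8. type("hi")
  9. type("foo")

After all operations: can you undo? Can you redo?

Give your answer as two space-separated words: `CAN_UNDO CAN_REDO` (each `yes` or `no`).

Answer: yes no

Derivation:
After op 1 (type): buf='foo' undo_depth=1 redo_depth=0
After op 2 (type): buf='foook' undo_depth=2 redo_depth=0
After op 3 (type): buf='foookqux' undo_depth=3 redo_depth=0
After op 4 (undo): buf='foook' undo_depth=2 redo_depth=1
After op 5 (delete): buf='(empty)' undo_depth=3 redo_depth=0
After op 6 (undo): buf='foook' undo_depth=2 redo_depth=1
After op 7 (undo): buf='foo' undo_depth=1 redo_depth=2
After op 8 (type): buf='foohi' undo_depth=2 redo_depth=0
After op 9 (type): buf='foohifoo' undo_depth=3 redo_depth=0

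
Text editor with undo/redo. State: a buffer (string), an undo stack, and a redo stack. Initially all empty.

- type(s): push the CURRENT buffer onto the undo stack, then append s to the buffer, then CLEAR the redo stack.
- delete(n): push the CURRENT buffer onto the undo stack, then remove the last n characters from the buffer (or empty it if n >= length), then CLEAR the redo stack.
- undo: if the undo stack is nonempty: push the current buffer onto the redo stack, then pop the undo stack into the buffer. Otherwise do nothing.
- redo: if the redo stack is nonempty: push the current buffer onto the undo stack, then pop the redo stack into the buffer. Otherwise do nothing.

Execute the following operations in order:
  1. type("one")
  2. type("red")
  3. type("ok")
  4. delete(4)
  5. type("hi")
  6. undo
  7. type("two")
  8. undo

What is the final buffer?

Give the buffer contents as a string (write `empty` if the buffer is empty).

Answer: oner

Derivation:
After op 1 (type): buf='one' undo_depth=1 redo_depth=0
After op 2 (type): buf='onered' undo_depth=2 redo_depth=0
After op 3 (type): buf='oneredok' undo_depth=3 redo_depth=0
After op 4 (delete): buf='oner' undo_depth=4 redo_depth=0
After op 5 (type): buf='onerhi' undo_depth=5 redo_depth=0
After op 6 (undo): buf='oner' undo_depth=4 redo_depth=1
After op 7 (type): buf='onertwo' undo_depth=5 redo_depth=0
After op 8 (undo): buf='oner' undo_depth=4 redo_depth=1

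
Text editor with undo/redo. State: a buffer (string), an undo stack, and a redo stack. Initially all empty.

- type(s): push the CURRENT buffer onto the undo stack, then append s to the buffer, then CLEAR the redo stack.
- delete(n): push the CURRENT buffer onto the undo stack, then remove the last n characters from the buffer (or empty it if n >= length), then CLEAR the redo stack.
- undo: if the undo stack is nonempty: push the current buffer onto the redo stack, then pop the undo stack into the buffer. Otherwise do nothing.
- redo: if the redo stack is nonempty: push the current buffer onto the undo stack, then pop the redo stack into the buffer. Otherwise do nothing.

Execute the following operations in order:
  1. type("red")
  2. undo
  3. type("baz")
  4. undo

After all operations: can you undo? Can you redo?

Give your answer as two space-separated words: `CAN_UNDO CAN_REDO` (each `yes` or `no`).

Answer: no yes

Derivation:
After op 1 (type): buf='red' undo_depth=1 redo_depth=0
After op 2 (undo): buf='(empty)' undo_depth=0 redo_depth=1
After op 3 (type): buf='baz' undo_depth=1 redo_depth=0
After op 4 (undo): buf='(empty)' undo_depth=0 redo_depth=1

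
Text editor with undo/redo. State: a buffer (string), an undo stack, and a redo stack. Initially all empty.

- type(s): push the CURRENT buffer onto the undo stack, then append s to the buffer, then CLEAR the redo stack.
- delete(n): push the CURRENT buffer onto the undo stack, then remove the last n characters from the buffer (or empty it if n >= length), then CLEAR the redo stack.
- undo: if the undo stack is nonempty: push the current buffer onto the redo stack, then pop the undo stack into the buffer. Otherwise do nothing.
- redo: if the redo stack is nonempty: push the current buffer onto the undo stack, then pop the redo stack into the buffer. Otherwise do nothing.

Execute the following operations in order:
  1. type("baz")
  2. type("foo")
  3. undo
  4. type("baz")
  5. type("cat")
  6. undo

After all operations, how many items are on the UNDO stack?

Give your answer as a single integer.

After op 1 (type): buf='baz' undo_depth=1 redo_depth=0
After op 2 (type): buf='bazfoo' undo_depth=2 redo_depth=0
After op 3 (undo): buf='baz' undo_depth=1 redo_depth=1
After op 4 (type): buf='bazbaz' undo_depth=2 redo_depth=0
After op 5 (type): buf='bazbazcat' undo_depth=3 redo_depth=0
After op 6 (undo): buf='bazbaz' undo_depth=2 redo_depth=1

Answer: 2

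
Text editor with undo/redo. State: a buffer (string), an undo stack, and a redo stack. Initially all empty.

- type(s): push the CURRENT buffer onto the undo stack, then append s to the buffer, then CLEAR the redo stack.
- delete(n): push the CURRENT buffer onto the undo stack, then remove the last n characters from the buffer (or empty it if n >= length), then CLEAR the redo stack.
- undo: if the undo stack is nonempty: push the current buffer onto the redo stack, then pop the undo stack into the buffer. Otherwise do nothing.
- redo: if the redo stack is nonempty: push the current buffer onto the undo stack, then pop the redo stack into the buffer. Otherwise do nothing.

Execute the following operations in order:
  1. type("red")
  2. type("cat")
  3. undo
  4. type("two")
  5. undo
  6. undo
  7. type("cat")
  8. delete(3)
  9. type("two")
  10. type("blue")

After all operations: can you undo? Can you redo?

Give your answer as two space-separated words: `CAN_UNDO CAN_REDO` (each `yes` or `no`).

Answer: yes no

Derivation:
After op 1 (type): buf='red' undo_depth=1 redo_depth=0
After op 2 (type): buf='redcat' undo_depth=2 redo_depth=0
After op 3 (undo): buf='red' undo_depth=1 redo_depth=1
After op 4 (type): buf='redtwo' undo_depth=2 redo_depth=0
After op 5 (undo): buf='red' undo_depth=1 redo_depth=1
After op 6 (undo): buf='(empty)' undo_depth=0 redo_depth=2
After op 7 (type): buf='cat' undo_depth=1 redo_depth=0
After op 8 (delete): buf='(empty)' undo_depth=2 redo_depth=0
After op 9 (type): buf='two' undo_depth=3 redo_depth=0
After op 10 (type): buf='twoblue' undo_depth=4 redo_depth=0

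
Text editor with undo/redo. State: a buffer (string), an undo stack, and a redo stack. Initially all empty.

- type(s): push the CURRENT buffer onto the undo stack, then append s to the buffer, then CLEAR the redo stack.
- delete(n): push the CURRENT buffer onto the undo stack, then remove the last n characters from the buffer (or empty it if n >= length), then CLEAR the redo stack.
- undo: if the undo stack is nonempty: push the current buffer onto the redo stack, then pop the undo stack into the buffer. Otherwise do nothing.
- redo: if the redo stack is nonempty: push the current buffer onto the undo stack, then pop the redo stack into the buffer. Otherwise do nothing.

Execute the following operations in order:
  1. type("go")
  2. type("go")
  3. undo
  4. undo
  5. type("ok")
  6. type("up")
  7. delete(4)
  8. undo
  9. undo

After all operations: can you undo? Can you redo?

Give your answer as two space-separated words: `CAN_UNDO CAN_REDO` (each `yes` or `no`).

After op 1 (type): buf='go' undo_depth=1 redo_depth=0
After op 2 (type): buf='gogo' undo_depth=2 redo_depth=0
After op 3 (undo): buf='go' undo_depth=1 redo_depth=1
After op 4 (undo): buf='(empty)' undo_depth=0 redo_depth=2
After op 5 (type): buf='ok' undo_depth=1 redo_depth=0
After op 6 (type): buf='okup' undo_depth=2 redo_depth=0
After op 7 (delete): buf='(empty)' undo_depth=3 redo_depth=0
After op 8 (undo): buf='okup' undo_depth=2 redo_depth=1
After op 9 (undo): buf='ok' undo_depth=1 redo_depth=2

Answer: yes yes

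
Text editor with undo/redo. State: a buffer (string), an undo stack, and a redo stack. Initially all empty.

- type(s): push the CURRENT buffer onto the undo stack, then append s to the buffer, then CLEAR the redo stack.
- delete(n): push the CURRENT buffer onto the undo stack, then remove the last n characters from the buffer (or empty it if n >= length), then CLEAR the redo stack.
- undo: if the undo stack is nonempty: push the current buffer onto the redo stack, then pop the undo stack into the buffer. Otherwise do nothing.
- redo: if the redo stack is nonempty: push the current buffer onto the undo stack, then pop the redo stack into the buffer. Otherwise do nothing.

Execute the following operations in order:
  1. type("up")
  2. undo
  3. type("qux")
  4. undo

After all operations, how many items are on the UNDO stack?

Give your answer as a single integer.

Answer: 0

Derivation:
After op 1 (type): buf='up' undo_depth=1 redo_depth=0
After op 2 (undo): buf='(empty)' undo_depth=0 redo_depth=1
After op 3 (type): buf='qux' undo_depth=1 redo_depth=0
After op 4 (undo): buf='(empty)' undo_depth=0 redo_depth=1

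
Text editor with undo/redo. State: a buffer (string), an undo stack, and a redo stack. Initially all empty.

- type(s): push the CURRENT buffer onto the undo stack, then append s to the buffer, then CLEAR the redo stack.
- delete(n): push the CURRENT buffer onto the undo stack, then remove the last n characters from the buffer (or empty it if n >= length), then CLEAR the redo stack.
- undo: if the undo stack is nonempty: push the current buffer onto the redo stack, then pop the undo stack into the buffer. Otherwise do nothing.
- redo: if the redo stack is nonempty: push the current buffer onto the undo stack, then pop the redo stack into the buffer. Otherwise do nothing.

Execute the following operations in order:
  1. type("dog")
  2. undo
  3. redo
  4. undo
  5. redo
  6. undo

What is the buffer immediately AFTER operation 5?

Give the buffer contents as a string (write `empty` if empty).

Answer: dog

Derivation:
After op 1 (type): buf='dog' undo_depth=1 redo_depth=0
After op 2 (undo): buf='(empty)' undo_depth=0 redo_depth=1
After op 3 (redo): buf='dog' undo_depth=1 redo_depth=0
After op 4 (undo): buf='(empty)' undo_depth=0 redo_depth=1
After op 5 (redo): buf='dog' undo_depth=1 redo_depth=0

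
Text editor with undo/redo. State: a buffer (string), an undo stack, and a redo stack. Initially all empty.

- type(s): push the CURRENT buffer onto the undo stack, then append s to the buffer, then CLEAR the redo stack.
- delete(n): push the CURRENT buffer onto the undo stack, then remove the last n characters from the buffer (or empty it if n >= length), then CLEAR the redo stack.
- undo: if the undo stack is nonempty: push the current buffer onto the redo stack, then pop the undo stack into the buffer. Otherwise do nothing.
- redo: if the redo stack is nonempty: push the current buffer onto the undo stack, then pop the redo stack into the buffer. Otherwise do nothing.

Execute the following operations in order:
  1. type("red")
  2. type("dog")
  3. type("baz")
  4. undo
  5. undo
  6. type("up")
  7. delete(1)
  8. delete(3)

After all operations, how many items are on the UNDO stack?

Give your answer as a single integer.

After op 1 (type): buf='red' undo_depth=1 redo_depth=0
After op 2 (type): buf='reddog' undo_depth=2 redo_depth=0
After op 3 (type): buf='reddogbaz' undo_depth=3 redo_depth=0
After op 4 (undo): buf='reddog' undo_depth=2 redo_depth=1
After op 5 (undo): buf='red' undo_depth=1 redo_depth=2
After op 6 (type): buf='redup' undo_depth=2 redo_depth=0
After op 7 (delete): buf='redu' undo_depth=3 redo_depth=0
After op 8 (delete): buf='r' undo_depth=4 redo_depth=0

Answer: 4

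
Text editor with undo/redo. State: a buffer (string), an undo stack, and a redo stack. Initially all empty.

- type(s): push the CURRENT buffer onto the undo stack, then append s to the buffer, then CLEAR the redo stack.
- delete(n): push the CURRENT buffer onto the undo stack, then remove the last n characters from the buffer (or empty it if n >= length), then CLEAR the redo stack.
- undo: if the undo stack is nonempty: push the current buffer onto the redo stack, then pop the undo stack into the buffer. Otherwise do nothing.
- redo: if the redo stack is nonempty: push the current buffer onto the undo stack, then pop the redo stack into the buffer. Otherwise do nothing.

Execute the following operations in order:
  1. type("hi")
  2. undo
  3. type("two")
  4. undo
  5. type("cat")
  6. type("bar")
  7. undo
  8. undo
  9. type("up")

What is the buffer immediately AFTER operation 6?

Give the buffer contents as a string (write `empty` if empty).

After op 1 (type): buf='hi' undo_depth=1 redo_depth=0
After op 2 (undo): buf='(empty)' undo_depth=0 redo_depth=1
After op 3 (type): buf='two' undo_depth=1 redo_depth=0
After op 4 (undo): buf='(empty)' undo_depth=0 redo_depth=1
After op 5 (type): buf='cat' undo_depth=1 redo_depth=0
After op 6 (type): buf='catbar' undo_depth=2 redo_depth=0

Answer: catbar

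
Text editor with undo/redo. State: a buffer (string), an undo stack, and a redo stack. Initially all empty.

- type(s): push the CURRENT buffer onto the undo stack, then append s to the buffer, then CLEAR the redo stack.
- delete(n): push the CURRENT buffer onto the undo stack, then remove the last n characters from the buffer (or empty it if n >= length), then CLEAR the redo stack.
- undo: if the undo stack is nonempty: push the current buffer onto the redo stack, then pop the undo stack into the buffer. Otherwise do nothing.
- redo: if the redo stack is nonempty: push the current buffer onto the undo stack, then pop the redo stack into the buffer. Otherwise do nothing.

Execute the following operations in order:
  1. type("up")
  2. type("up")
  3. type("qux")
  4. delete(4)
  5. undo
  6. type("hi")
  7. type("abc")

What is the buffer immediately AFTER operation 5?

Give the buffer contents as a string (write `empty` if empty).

Answer: upupqux

Derivation:
After op 1 (type): buf='up' undo_depth=1 redo_depth=0
After op 2 (type): buf='upup' undo_depth=2 redo_depth=0
After op 3 (type): buf='upupqux' undo_depth=3 redo_depth=0
After op 4 (delete): buf='upu' undo_depth=4 redo_depth=0
After op 5 (undo): buf='upupqux' undo_depth=3 redo_depth=1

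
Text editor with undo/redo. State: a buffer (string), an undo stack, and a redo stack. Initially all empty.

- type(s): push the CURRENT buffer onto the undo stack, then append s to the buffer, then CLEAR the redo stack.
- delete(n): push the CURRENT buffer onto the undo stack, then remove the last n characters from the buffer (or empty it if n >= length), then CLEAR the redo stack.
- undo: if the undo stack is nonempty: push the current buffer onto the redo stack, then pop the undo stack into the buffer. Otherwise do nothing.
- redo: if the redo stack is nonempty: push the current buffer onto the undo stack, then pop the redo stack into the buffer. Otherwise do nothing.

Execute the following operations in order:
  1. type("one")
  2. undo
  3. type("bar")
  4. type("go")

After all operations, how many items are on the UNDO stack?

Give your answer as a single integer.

Answer: 2

Derivation:
After op 1 (type): buf='one' undo_depth=1 redo_depth=0
After op 2 (undo): buf='(empty)' undo_depth=0 redo_depth=1
After op 3 (type): buf='bar' undo_depth=1 redo_depth=0
After op 4 (type): buf='bargo' undo_depth=2 redo_depth=0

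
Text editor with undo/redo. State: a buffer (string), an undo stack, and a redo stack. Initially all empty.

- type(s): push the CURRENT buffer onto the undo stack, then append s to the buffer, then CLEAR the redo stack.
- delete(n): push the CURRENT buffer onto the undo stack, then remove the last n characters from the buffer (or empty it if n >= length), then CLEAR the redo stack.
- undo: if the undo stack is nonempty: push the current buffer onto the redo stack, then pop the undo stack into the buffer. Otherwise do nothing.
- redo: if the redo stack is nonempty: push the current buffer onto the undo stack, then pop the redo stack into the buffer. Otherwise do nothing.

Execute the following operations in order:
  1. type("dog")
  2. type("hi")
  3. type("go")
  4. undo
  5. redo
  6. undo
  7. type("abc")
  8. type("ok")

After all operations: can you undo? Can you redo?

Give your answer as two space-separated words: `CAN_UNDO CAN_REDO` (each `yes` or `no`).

Answer: yes no

Derivation:
After op 1 (type): buf='dog' undo_depth=1 redo_depth=0
After op 2 (type): buf='doghi' undo_depth=2 redo_depth=0
After op 3 (type): buf='doghigo' undo_depth=3 redo_depth=0
After op 4 (undo): buf='doghi' undo_depth=2 redo_depth=1
After op 5 (redo): buf='doghigo' undo_depth=3 redo_depth=0
After op 6 (undo): buf='doghi' undo_depth=2 redo_depth=1
After op 7 (type): buf='doghiabc' undo_depth=3 redo_depth=0
After op 8 (type): buf='doghiabcok' undo_depth=4 redo_depth=0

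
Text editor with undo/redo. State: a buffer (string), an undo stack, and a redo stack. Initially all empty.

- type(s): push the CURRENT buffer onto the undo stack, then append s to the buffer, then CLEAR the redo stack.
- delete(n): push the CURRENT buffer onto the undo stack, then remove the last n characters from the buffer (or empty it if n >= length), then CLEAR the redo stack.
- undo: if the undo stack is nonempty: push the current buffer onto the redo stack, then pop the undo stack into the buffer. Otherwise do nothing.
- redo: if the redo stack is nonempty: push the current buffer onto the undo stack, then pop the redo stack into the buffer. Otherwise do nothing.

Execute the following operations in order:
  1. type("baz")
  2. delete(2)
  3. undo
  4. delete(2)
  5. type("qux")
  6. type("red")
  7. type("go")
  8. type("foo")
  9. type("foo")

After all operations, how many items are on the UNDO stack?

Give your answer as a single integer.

After op 1 (type): buf='baz' undo_depth=1 redo_depth=0
After op 2 (delete): buf='b' undo_depth=2 redo_depth=0
After op 3 (undo): buf='baz' undo_depth=1 redo_depth=1
After op 4 (delete): buf='b' undo_depth=2 redo_depth=0
After op 5 (type): buf='bqux' undo_depth=3 redo_depth=0
After op 6 (type): buf='bquxred' undo_depth=4 redo_depth=0
After op 7 (type): buf='bquxredgo' undo_depth=5 redo_depth=0
After op 8 (type): buf='bquxredgofoo' undo_depth=6 redo_depth=0
After op 9 (type): buf='bquxredgofoofoo' undo_depth=7 redo_depth=0

Answer: 7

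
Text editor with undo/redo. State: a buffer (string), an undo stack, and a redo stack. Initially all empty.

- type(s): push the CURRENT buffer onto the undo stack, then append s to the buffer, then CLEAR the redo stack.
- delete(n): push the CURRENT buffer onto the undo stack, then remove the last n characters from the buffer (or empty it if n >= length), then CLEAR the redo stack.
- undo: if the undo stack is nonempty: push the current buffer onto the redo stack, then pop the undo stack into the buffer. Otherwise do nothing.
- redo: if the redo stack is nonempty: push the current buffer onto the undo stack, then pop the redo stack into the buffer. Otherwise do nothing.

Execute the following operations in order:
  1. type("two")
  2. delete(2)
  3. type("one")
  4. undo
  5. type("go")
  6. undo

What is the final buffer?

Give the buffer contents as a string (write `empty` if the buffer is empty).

After op 1 (type): buf='two' undo_depth=1 redo_depth=0
After op 2 (delete): buf='t' undo_depth=2 redo_depth=0
After op 3 (type): buf='tone' undo_depth=3 redo_depth=0
After op 4 (undo): buf='t' undo_depth=2 redo_depth=1
After op 5 (type): buf='tgo' undo_depth=3 redo_depth=0
After op 6 (undo): buf='t' undo_depth=2 redo_depth=1

Answer: t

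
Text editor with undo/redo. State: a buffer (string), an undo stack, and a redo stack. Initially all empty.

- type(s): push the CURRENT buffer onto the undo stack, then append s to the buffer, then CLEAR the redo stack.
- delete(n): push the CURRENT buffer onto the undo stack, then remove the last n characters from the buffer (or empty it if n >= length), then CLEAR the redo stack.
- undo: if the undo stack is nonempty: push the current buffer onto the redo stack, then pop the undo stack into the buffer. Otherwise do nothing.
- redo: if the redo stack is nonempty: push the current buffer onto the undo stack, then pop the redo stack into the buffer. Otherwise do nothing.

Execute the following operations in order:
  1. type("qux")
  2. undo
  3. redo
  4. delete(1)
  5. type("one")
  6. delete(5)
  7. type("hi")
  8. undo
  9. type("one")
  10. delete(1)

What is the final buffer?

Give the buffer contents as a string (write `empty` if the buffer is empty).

Answer: on

Derivation:
After op 1 (type): buf='qux' undo_depth=1 redo_depth=0
After op 2 (undo): buf='(empty)' undo_depth=0 redo_depth=1
After op 3 (redo): buf='qux' undo_depth=1 redo_depth=0
After op 4 (delete): buf='qu' undo_depth=2 redo_depth=0
After op 5 (type): buf='quone' undo_depth=3 redo_depth=0
After op 6 (delete): buf='(empty)' undo_depth=4 redo_depth=0
After op 7 (type): buf='hi' undo_depth=5 redo_depth=0
After op 8 (undo): buf='(empty)' undo_depth=4 redo_depth=1
After op 9 (type): buf='one' undo_depth=5 redo_depth=0
After op 10 (delete): buf='on' undo_depth=6 redo_depth=0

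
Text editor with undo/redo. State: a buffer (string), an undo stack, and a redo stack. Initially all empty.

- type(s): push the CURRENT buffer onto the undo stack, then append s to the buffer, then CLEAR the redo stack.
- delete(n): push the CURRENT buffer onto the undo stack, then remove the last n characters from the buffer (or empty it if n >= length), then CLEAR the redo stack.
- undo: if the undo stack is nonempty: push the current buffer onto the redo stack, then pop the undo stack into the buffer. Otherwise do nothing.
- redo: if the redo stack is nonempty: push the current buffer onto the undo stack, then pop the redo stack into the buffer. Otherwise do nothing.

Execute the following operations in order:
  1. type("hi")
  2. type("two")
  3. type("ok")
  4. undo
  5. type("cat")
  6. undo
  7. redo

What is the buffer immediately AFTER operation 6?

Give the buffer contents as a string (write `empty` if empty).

After op 1 (type): buf='hi' undo_depth=1 redo_depth=0
After op 2 (type): buf='hitwo' undo_depth=2 redo_depth=0
After op 3 (type): buf='hitwook' undo_depth=3 redo_depth=0
After op 4 (undo): buf='hitwo' undo_depth=2 redo_depth=1
After op 5 (type): buf='hitwocat' undo_depth=3 redo_depth=0
After op 6 (undo): buf='hitwo' undo_depth=2 redo_depth=1

Answer: hitwo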